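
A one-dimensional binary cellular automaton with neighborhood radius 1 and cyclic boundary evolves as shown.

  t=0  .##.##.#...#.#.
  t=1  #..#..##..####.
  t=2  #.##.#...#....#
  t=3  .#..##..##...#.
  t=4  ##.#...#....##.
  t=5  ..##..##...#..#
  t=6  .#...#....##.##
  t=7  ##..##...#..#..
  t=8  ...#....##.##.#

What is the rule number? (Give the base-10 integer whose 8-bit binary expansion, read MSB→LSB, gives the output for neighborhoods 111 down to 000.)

  nb ###: next=.  (t=1,i=11, bit7=0)
  nb ##.: next=.  (t=0,i=2, bit6=0)
  nb #.#: next=#  (t=0,i=3, bit5=1)
  nb #..: next=.  (t=0,i=8, bit4=0)
  nb .##: next=.  (t=0,i=1, bit3=0)
  nb .#.: next=#  (t=0,i=7, bit2=1)
  nb ..#: next=#  (t=0,i=0, bit1=1)
  nb ...: next=.  (t=0,i=9, bit0=0)
  bits 00100110 = 38

38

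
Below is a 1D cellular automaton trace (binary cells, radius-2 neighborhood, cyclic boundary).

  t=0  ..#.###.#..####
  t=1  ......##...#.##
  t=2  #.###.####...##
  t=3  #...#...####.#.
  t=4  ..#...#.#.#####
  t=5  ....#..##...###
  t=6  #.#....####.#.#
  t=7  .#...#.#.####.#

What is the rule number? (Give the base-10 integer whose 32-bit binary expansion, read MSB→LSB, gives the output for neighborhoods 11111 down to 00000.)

  nb #####: next=#  (t=4,i=12, bit31=1)
  nb ####.: next=#  (t=0,i=13, bit30=1)
  nb ###.#: next=#  (t=0,i=6, bit29=1)
  nb ###..: next=#  (t=0,i=14, bit28=1)
  nb ##.##: next=.  (t=2,i=1, bit27=0)
  nb ##.#.: next=#  (t=0,i=7, bit26=1)
  nb ##..#: next=.  (t=0,i=0, bit25=0)
  nb ##...: next=#  (t=1,i=0, bit24=1)
  nb #.###: next=.  (t=0,i=4, bit23=0)
  nb #.##.: next=#  (t=1,i=13, bit22=1)
  nb #.#.#: next=#  (t=3,i=13, bit21=1)
  nb #.#..: next=.  (t=0,i=8, bit20=0)
  nb #..##: next=.  (t=0,i=10, bit19=0)
  nb #..#.: next=.  (t=0,i=1, bit18=0)
  nb #...#: next=#  (t=1,i=9, bit17=1)
  nb #....: next=.  (t=1,i=1, bit16=0)
  nb .####: next=.  (t=0,i=12, bit15=0)
  nb .###.: next=.  (t=0,i=5, bit14=0)
  nb .##.#: next=.  (t=6,i=0, bit13=0)
  nb .##..: next=#  (t=1,i=7, bit12=1)
  nb .#.##: next=.  (t=0,i=3, bit11=0)
  nb .#.#.: next=#  (t=3,i=14, bit10=1)
  nb .#..#: next=.  (t=0,i=9, bit9=0)
  nb .#...: next=.  (t=3,i=1, bit8=0)
  nb ..###: next=#  (t=0,i=11, bit7=1)
  nb ..##.: next=#  (t=1,i=6, bit6=1)
  nb ..#.#: next=.  (t=0,i=2, bit5=0)
  nb ..#..: next=.  (t=3,i=4, bit4=0)
  nb ...##: next=.  (t=1,i=5, bit3=0)
  nb ...#.: next=.  (t=1,i=10, bit2=0)
  nb ....#: next=#  (t=1,i=4, bit1=1)
  nb .....: next=#  (t=1,i=2, bit0=1)
  bits 11110101011000100001010011000011 = 4116845763

4116845763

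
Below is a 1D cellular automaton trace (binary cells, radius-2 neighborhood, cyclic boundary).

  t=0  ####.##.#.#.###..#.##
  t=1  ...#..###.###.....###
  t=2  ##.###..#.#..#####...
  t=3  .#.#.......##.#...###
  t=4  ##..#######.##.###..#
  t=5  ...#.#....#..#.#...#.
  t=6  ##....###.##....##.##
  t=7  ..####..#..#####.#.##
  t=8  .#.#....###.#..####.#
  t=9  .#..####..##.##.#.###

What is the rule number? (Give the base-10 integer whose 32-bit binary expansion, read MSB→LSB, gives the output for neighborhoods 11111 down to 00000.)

632011547

  nb #####: next=.  (t=0,i=0, bit31=0)
  nb ####.: next=.  (t=0,i=2, bit30=0)
  nb ###.#: next=#  (t=0,i=3, bit29=1)
  nb ###..: next=.  (t=0,i=14, bit28=0)
  nb ##.##: next=.  (t=0,i=4, bit27=0)
  nb ##.#.: next=#  (t=0,i=7, bit26=1)
  nb ##..#: next=.  (t=0,i=15, bit25=0)
  nb ##...: next=#  (t=1,i=0, bit24=1)
  nb #.###: next=#  (t=0,i=12, bit23=1)
  nb #.##.: next=.  (t=0,i=5, bit22=0)
  nb #.#.#: next=#  (t=0,i=8, bit21=1)
  nb #.#..: next=.  (t=2,i=10, bit20=0)
  nb #..##: next=#  (t=1,i=5, bit19=1)
  nb #..#.: next=.  (t=0,i=16, bit18=0)
  nb #...#: next=#  (t=1,i=1, bit17=1)
  nb #....: next=#  (t=1,i=14, bit16=1)
  nb .####: next=#  (t=0,i=20, bit15=1)
  nb .###.: next=.  (t=0,i=13, bit14=0)
  nb .##.#: next=#  (t=0,i=6, bit13=1)
  nb .##..: next=#  (t=6,i=11, bit12=1)
  nb .#.##: next=#  (t=0,i=11, bit11=1)
  nb .#.#.: next=.  (t=0,i=9, bit10=0)
  nb .#..#: next=#  (t=1,i=4, bit9=1)
  nb .#...: next=#  (t=3,i=4, bit8=1)
  nb ..###: next=.  (t=1,i=6, bit7=0)
  nb ..##.: next=.  (t=2,i=0, bit6=0)
  nb ..#.#: next=.  (t=0,i=17, bit5=0)
  nb ..#..: next=#  (t=1,i=3, bit4=1)
  nb ...##: next=#  (t=1,i=17, bit3=1)
  nb ...#.: next=.  (t=1,i=2, bit2=0)
  nb ....#: next=#  (t=1,i=16, bit1=1)
  nb .....: next=#  (t=1,i=15, bit0=1)
  bits 00100101101010111011101100011011 = 632011547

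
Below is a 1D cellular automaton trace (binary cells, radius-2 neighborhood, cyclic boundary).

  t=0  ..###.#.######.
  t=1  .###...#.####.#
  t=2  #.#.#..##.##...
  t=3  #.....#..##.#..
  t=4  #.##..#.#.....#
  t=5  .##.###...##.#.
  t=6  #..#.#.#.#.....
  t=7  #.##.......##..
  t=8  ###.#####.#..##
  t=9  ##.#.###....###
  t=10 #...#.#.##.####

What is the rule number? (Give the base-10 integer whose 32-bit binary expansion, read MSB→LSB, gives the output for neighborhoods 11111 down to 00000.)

3410872505

  nb #####: next=#  (t=0,i=10, bit31=1)
  nb ####.: next=#  (t=0,i=12, bit30=1)
  nb ###.#: next=.  (t=0,i=4, bit29=0)
  nb ###..: next=.  (t=0,i=13, bit28=0)
  nb ##.##: next=#  (t=2,i=9, bit27=1)
  nb ##.#.: next=.  (t=0,i=5, bit26=0)
  nb ##..#: next=#  (t=4,i=4, bit25=1)
  nb ##...: next=#  (t=0,i=14, bit24=1)
  nb #.###: next=.  (t=0,i=8, bit23=0)
  nb #.##.: next=#  (t=2,i=10, bit22=1)
  nb #.#.#: next=.  (t=0,i=6, bit21=0)
  nb #.#..: next=.  (t=2,i=4, bit20=0)
  nb #..##: next=#  (t=2,i=6, bit19=1)
  nb #..#.: next=#  (t=3,i=14, bit18=1)
  nb #...#: next=.  (t=0,i=0, bit17=0)
  nb #....: next=#  (t=3,i=2, bit16=1)
  nb .####: next=#  (t=0,i=9, bit15=1)
  nb .###.: next=#  (t=0,i=3, bit14=1)
  nb .##.#: next=.  (t=2,i=8, bit13=0)
  nb .##..: next=.  (t=2,i=11, bit12=0)
  nb .#.##: next=#  (t=0,i=7, bit11=1)
  nb .#.#.: next=.  (t=2,i=1, bit10=0)
  nb .#..#: next=.  (t=2,i=5, bit9=0)
  nb .#...: next=.  (t=3,i=1, bit8=0)
  nb ..###: next=#  (t=0,i=2, bit7=1)
  nb ..##.: next=.  (t=2,i=7, bit6=0)
  nb ..#.#: next=#  (t=1,i=7, bit5=1)
  nb ..#..: next=#  (t=3,i=0, bit4=1)
  nb ...##: next=#  (t=0,i=1, bit3=1)
  nb ...#.: next=.  (t=1,i=6, bit2=0)
  nb ....#: next=.  (t=3,i=4, bit1=0)
  nb .....: next=#  (t=3,i=3, bit0=1)
  bits 11001011010011011100100010111001 = 3410872505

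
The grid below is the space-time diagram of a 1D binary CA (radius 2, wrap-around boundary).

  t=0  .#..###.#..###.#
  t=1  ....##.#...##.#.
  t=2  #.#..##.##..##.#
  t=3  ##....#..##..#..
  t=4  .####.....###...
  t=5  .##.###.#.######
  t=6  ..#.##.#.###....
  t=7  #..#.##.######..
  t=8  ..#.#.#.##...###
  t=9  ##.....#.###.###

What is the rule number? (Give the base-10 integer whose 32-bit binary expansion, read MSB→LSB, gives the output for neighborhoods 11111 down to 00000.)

  ##### -> .   bit 31 = 0  t=5,i=12
  ####. -> .   bit 30 = 0  t=4,i=3
  ###.# -> .   bit 29 = 0  t=0,i=6
  ###.. -> #   bit 28 = 1  t=4,i=4
  ##.## -> .   bit 27 = 0  t=2,i=7
  ##.#. -> #   bit 26 = 1  t=0,i=7
  ##..# -> #   bit 25 = 1  t=2,i=10
  ##... -> #   bit 24 = 1  t=3,i=2
  #.### -> #   bit 23 = 1  t=5,i=4
  #.##. -> .   bit 22 = 0  t=2,i=8
  #.#.# -> .   bit 21 = 0  t=0,i=15
  #.#.. -> .   bit 20 = 0  t=0,i=1
  #..## -> .   bit 19 = 0  t=0,i=3
  #..#. -> #   bit 18 = 1  t=3,i=12
  #...# -> #   bit 17 = 1  t=1,i=9
  #.... -> #   bit 16 = 1  t=1,i=0
  .#### -> #   bit 15 = 1  t=4,i=2
  .###. -> #   bit 14 = 1  t=0,i=5
  .##.# -> #   bit 13 = 1  t=1,i=5
  .##.. -> #   bit 12 = 1  t=2,i=9
  .#.## -> #   bit 11 = 1  t=5,i=9
  .#.#. -> .   bit 10 = 0  t=0,i=0
  .#..# -> .   bit 9 = 0  t=0,i=2
  .#... -> #   bit 8 = 1  t=1,i=8
  ..### -> #   bit 7 = 1  t=0,i=4
  ..##. -> .   bit 6 = 0  t=1,i=4
  ..#.# -> .   bit 5 = 0  t=6,i=2
  ..#.. -> .   bit 4 = 0  t=3,i=6
  ...## -> .   bit 3 = 0  t=1,i=3
  ...#. -> .   bit 2 = 0  t=3,i=5
  ....# -> #   bit 1 = 1  t=1,i=2
  ..... -> .   bit 0 = 0  t=1,i=1
  bits 00010111100001111111100110000010 = 394787202

394787202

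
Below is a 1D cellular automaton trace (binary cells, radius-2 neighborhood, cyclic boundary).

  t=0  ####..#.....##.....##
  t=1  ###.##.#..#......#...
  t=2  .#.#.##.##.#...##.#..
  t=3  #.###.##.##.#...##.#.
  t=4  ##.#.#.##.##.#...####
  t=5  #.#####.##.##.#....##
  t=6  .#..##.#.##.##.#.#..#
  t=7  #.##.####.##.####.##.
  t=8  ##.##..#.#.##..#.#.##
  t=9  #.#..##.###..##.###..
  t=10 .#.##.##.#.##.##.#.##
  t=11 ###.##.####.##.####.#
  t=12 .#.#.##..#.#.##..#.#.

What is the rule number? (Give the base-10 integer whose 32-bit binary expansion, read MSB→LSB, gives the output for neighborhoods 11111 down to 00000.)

  ##### -> #   bit 31 = 1  t=0,i=0
  ####. -> #   bit 30 = 1  t=0,i=2
  ###.# -> .   bit 29 = 0  t=1,i=2
  ###.. -> .   bit 28 = 0  t=0,i=3
  ##.## -> #   bit 27 = 1  t=1,i=3
  ##.#. -> #   bit 26 = 1  t=1,i=6
  ##..# -> #   bit 25 = 1  t=0,i=4
  ##... -> .   bit 24 = 0  t=0,i=14
  #.### -> .   bit 23 = 0  t=3,i=2
  #.##. -> .   bit 22 = 0  t=1,i=4
  #.#.# -> #   bit 21 = 1  t=2,i=3
  #.#.. -> .   bit 20 = 0  t=1,i=7
  #..## -> #   bit 19 = 1  t=6,i=3
  #..#. -> #   bit 18 = 1  t=0,i=5
  #...# -> .   bit 17 = 0  t=1,i=19
  #.... -> .   bit 16 = 0  t=0,i=8
  .#### -> .   bit 15 = 0  t=0,i=20
  .###. -> #   bit 14 = 1  t=1,i=1
  .##.# -> #   bit 13 = 1  t=1,i=5
  .##.. -> .   bit 12 = 0  t=0,i=13
  .#.## -> #   bit 11 = 1  t=2,i=4
  .#.#. -> #   bit 10 = 1  t=2,i=2
  .#..# -> #   bit 9 = 1  t=1,i=8
  .#... -> #   bit 8 = 1  t=0,i=7
  ..### -> .   bit 7 = 0  t=0,i=19
  ..##. -> .   bit 6 = 0  t=0,i=12
  ..#.# -> .   bit 5 = 0  t=2,i=1
  ..#.. -> .   bit 4 = 0  t=0,i=6
  ...## -> .   bit 3 = 0  t=0,i=11
  ...#. -> #   bit 2 = 1  t=1,i=16
  ....# -> #   bit 1 = 1  t=0,i=10
  ..... -> .   bit 0 = 0  t=0,i=9
  bits 11001110001011000110111100000110 = 3459018502

3459018502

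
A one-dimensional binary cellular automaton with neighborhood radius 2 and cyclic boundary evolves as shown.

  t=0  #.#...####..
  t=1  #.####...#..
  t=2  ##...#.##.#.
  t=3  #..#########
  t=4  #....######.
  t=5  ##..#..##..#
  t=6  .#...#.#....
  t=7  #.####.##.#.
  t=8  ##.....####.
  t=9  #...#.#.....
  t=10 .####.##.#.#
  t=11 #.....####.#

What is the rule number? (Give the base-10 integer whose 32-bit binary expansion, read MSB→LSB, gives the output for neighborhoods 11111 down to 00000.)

  ##### -> #   bit 31 = 1  t=3,i=5
  ####. -> .   bit 30 = 0  t=0,i=8
  ###.# -> .   bit 29 = 0  t=4,i=10
  ###.. -> #   bit 28 = 1  t=0,i=9
  ##.## -> .   bit 27 = 0  t=7,i=6
  ##.#. -> #   bit 26 = 1  t=2,i=9
  ##..# -> .   bit 25 = 0  t=0,i=10
  ##... -> .   bit 24 = 0  t=1,i=6
  #.### -> .   bit 23 = 0  t=1,i=2
  #.##. -> #   bit 22 = 1  t=2,i=0
  #.#.# -> #   bit 21 = 1  t=2,i=10
  #.#.. -> #   bit 20 = 1  t=0,i=2
  #..## -> .   bit 19 = 0  t=3,i=2
  #..#. -> .   bit 18 = 0  t=0,i=11
  #...# -> #   bit 17 = 1  t=0,i=4
  #.... -> .   bit 16 = 0  t=4,i=2
  .#### -> .   bit 15 = 0  t=0,i=7
  .###. -> .   bit 14 = 0  t=5,i=0
  .##.# -> #   bit 13 = 1  t=2,i=8
  .##.. -> .   bit 12 = 0  t=2,i=1
  .#.## -> #   bit 11 = 1  t=1,i=1
  .#.#. -> .   bit 10 = 0  t=0,i=1
  .#..# -> #   bit 9 = 1  t=1,i=10
  .#... -> #   bit 8 = 1  t=0,i=3
  ..### -> .   bit 7 = 0  t=0,i=6
  ..##. -> #   bit 6 = 1  t=5,i=7
  ..#.# -> #   bit 5 = 1  t=0,i=0
  ..#.. -> .   bit 4 = 0  t=1,i=9
  ...## -> #   bit 3 = 1  t=0,i=5
  ...#. -> #   bit 2 = 1  t=1,i=8
  ....# -> .   bit 1 = 0  t=4,i=3
  ..... -> #   bit 0 = 1  t=6,i=10
  bits 10010100011100100010101101101101 = 2490510189

2490510189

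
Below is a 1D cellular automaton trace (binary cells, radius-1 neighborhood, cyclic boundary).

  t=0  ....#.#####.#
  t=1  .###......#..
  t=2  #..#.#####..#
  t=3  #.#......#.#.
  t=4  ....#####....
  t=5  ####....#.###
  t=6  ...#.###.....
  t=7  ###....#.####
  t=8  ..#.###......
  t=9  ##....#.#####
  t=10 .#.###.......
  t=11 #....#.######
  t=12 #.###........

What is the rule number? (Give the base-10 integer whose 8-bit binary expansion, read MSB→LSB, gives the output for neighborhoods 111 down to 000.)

67

  ### -> .   bit 7 = 0  t=0,i=7
  ##. -> #   bit 6 = 1  t=0,i=10
  #.# -> .   bit 5 = 0  t=0,i=5
  #.. -> .   bit 4 = 0  t=0,i=0
  .## -> .   bit 3 = 0  t=0,i=6
  .#. -> .   bit 2 = 0  t=0,i=4
  ..# -> #   bit 1 = 1  t=0,i=3
  ... -> #   bit 0 = 1  t=0,i=1
  bits 01000011 = 67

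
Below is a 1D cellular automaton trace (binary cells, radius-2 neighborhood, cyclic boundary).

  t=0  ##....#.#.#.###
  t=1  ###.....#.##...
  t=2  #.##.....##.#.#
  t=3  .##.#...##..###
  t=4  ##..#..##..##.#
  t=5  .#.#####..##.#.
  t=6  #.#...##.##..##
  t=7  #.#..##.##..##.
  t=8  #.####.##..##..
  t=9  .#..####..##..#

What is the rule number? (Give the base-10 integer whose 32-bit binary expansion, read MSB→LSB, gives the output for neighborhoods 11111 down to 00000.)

2038172376

  [31] ##### => .  t=0,i=14
  [30] ####. => #  t=0,i=0
  [29] ###.# => #  t=3,i=14
  [28] ###.. => #  t=0,i=1
  [27] ##.## => #  t=2,i=1
  [26] ##.#. => .  t=2,i=11
  [25] ##..# => .  t=3,i=10
  [24] ##... => #  t=0,i=2
  [23] #.### => .  t=0,i=12
  [22] #.##. => #  t=1,i=10
  [21] #.#.# => #  t=0,i=8
  [20] #.#.. => #  t=3,i=4
  [19] #..## => #  t=3,i=11
  [18] #..#. => #  t=4,i=3
  [17] #...# => .  t=1,i=13
  [16] #.... => .  t=0,i=3
  [15] .#### => .  t=0,i=13
  [14] .###. => .  t=1,i=1
  [13] .##.# => .  t=2,i=0
  [12] .##.. => .  t=1,i=11
  [11] .#.## => #  t=0,i=11
  [10] .#.#. => .  t=0,i=7
  [9] .#..# => #  t=4,i=5
  [8] .#... => .  t=3,i=5
  [7] ..### => #  t=1,i=0
  [6] ..##. => #  t=2,i=9
  [5] ..#.# => .  t=0,i=6
  [4] ..#.. => #  t=4,i=4
  [3] ...## => #  t=1,i=14
  [2] ...#. => .  t=0,i=5
  [1] ....# => .  t=0,i=4
  [0] ..... => .  t=1,i=5
  bits 01111001011111000000101011011000 = 2038172376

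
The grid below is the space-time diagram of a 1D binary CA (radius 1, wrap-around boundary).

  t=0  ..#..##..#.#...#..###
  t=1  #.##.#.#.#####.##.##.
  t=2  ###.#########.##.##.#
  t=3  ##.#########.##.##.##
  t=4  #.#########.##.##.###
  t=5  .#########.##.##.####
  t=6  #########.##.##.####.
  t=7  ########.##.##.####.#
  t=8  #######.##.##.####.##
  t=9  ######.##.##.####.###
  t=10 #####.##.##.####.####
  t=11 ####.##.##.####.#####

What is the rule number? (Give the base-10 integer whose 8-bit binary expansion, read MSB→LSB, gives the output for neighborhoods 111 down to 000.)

  nb ###: next=#  (t=0,i=19, bit7=1)
  nb ##.: next=.  (t=0,i=6, bit6=0)
  nb #.#: next=#  (t=0,i=10, bit5=1)
  nb #..: next=#  (t=0,i=0, bit4=1)
  nb .##: next=#  (t=0,i=5, bit3=1)
  nb .#.: next=#  (t=0,i=2, bit2=1)
  nb ..#: next=.  (t=0,i=1, bit1=0)
  nb ...: next=#  (t=0,i=13, bit0=1)
  bits 10111101 = 189

189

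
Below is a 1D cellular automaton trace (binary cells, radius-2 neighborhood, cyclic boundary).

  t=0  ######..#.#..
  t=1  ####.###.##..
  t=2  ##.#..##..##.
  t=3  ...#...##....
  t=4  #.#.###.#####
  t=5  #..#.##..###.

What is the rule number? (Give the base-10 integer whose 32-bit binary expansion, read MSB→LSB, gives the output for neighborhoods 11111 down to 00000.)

3004685709

  nb #####: next=#  (t=0,i=2, bit31=1)
  nb ####.: next=.  (t=0,i=4, bit30=0)
  nb ###.#: next=#  (t=1,i=3, bit29=1)
  nb ###..: next=#  (t=0,i=5, bit28=1)
  nb ##.##: next=.  (t=1,i=4, bit27=0)
  nb ##.#.: next=.  (t=2,i=2, bit26=0)
  nb ##..#: next=#  (t=0,i=6, bit25=1)
  nb ##...: next=#  (t=3,i=9, bit24=1)
  nb #.###: next=.  (t=1,i=5, bit23=0)
  nb #.##.: next=.  (t=1,i=9, bit22=0)
  nb #.#.#: next=.  (t=4,i=2, bit21=0)
  nb #.#..: next=#  (t=0,i=10, bit20=1)
  nb #..##: next=.  (t=0,i=12, bit19=0)
  nb #..#.: next=#  (t=0,i=7, bit18=1)
  nb #...#: next=#  (t=3,i=5, bit17=1)
  nb #....: next=#  (t=3,i=10, bit16=1)
  nb .####: next=#  (t=0,i=1, bit15=1)
  nb .###.: next=#  (t=1,i=6, bit14=1)
  nb .##.#: next=.  (t=2,i=1, bit13=0)
  nb .##..: next=#  (t=1,i=10, bit12=1)
  nb .#.##: next=#  (t=4,i=3, bit11=1)
  nb .#.#.: next=#  (t=0,i=9, bit10=1)
  nb .#..#: next=.  (t=0,i=11, bit9=0)
  nb .#...: next=#  (t=3,i=4, bit8=1)
  nb ..###: next=#  (t=0,i=0, bit7=1)
  nb ..##.: next=.  (t=2,i=6, bit6=0)
  nb ..#.#: next=.  (t=0,i=8, bit5=0)
  nb ..#..: next=.  (t=3,i=3, bit4=0)
  nb ...##: next=#  (t=3,i=6, bit3=1)
  nb ...#.: next=#  (t=3,i=2, bit2=1)
  nb ....#: next=.  (t=3,i=1, bit1=0)
  nb .....: next=#  (t=3,i=0, bit0=1)
  bits 10110011000101111101110110001101 = 3004685709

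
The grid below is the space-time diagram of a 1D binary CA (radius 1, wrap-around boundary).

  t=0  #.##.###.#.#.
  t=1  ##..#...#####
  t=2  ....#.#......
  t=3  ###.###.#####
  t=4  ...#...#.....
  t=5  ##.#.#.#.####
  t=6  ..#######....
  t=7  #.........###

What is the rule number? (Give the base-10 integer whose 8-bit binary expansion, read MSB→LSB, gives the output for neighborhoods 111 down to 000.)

  nb ###: next=.  (t=0,i=6, bit7=0)
  nb ##.: next=.  (t=0,i=3, bit6=0)
  nb #.#: next=#  (t=0,i=1, bit5=1)
  nb #..: next=.  (t=1,i=2, bit4=0)
  nb .##: next=.  (t=0,i=2, bit3=0)
  nb .#.: next=#  (t=0,i=0, bit2=1)
  nb ..#: next=.  (t=1,i=3, bit1=0)
  nb ...: next=#  (t=1,i=6, bit0=1)
  bits 00100101 = 37

37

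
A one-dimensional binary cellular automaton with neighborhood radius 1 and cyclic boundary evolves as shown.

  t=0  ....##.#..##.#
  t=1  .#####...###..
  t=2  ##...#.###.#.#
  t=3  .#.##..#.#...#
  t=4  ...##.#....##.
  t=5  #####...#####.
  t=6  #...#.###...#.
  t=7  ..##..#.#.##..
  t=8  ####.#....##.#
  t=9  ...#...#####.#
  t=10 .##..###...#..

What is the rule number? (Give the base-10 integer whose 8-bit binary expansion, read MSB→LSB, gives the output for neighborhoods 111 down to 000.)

75

  nb ###: next=.  (t=1,i=2, bit7=0)
  nb ##.: next=#  (t=0,i=5, bit6=1)
  nb #.#: next=.  (t=0,i=6, bit5=0)
  nb #..: next=.  (t=0,i=0, bit4=0)
  nb .##: next=#  (t=0,i=4, bit3=1)
  nb .#.: next=.  (t=0,i=7, bit2=0)
  nb ..#: next=#  (t=0,i=3, bit1=1)
  nb ...: next=#  (t=0,i=1, bit0=1)
  bits 01001011 = 75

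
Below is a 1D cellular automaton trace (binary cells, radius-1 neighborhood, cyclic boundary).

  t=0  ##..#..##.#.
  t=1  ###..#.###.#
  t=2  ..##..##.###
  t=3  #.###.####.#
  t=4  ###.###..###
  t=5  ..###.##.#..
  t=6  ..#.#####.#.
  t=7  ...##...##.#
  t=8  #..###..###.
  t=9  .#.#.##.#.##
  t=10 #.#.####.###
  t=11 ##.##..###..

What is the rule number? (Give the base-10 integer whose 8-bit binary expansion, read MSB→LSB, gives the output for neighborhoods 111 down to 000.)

120

  ###|.  b7=0 t=1,i=0
  ##.|#  b6=1 t=0,i=1
  #.#|#  b5=1 t=0,i=9
  #..|#  b4=1 t=0,i=2
  .##|#  b3=1 t=0,i=0
  .#.|.  b2=0 t=0,i=4
  ..#|.  b1=0 t=0,i=3
  ...|.  b0=0 t=5,i=0
  bits 01111000 = 120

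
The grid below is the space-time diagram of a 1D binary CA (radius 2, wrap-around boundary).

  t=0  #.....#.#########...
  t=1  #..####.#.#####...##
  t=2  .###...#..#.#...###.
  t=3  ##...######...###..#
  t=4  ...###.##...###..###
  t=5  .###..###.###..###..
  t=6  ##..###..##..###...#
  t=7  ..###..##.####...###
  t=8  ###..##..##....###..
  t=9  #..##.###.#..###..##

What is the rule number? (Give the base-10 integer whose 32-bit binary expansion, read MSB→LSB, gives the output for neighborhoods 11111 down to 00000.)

  ##### -> #   bit 31 = 1  t=0,i=10
  ####. -> .   bit 30 = 0  t=0,i=15
  ###.# -> .   bit 29 = 0  t=1,i=6
  ###.. -> .   bit 28 = 0  t=0,i=16
  ##.## -> #   bit 27 = 1  t=4,i=6
  ##.#. -> #   bit 26 = 1  t=1,i=7
  ##..# -> #   bit 25 = 1  t=1,i=1
  ##... -> .   bit 24 = 0  t=0,i=17
  #.### -> #   bit 23 = 1  t=0,i=8
  #.##. -> #   bit 22 = 1  t=4,i=7
  #.#.# -> .   bit 21 = 0  t=1,i=8
  #.#.. -> .   bit 20 = 0  t=2,i=12
  #..## -> #   bit 19 = 1  t=1,i=2
  #..#. -> #   bit 18 = 1  t=2,i=9
  #...# -> #   bit 17 = 1  t=0,i=18
  #.... -> .   bit 16 = 0  t=0,i=2
  .#### -> .   bit 15 = 0  t=0,i=9
  .###. -> .   bit 14 = 0  t=1,i=19
  .##.# -> .   bit 13 = 0  t=7,i=8
  .##.. -> #   bit 12 = 1  t=4,i=8
  .#.## -> .   bit 11 = 0  t=0,i=7
  .#.#. -> .   bit 10 = 0  t=2,i=11
  .#..# -> #   bit 9 = 1  t=2,i=8
  .#... -> .   bit 8 = 0  t=0,i=1
  ..### -> #   bit 7 = 1  t=1,i=3
  ..##. -> .   bit 6 = 0  t=6,i=9
  ..#.# -> #   bit 5 = 1  t=0,i=6
  ..#.. -> #   bit 4 = 1  t=0,i=0
  ...## -> #   bit 3 = 1  t=1,i=17
  ...#. -> #   bit 2 = 1  t=0,i=5
  ....# -> #   bit 1 = 1  t=0,i=4
  ..... -> #   bit 0 = 1  t=0,i=3
  bits 10001110110011100001001010111111 = 2395869887

2395869887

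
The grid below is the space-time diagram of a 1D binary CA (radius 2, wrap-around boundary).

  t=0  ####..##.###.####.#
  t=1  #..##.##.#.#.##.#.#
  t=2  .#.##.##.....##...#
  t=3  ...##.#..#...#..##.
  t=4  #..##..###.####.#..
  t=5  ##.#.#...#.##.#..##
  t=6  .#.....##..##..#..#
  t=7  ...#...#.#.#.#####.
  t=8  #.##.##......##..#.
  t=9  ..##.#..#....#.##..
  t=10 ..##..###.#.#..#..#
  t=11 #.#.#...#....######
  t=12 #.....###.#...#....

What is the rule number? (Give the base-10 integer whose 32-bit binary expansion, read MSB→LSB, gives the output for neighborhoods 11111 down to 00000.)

  [31] ##### => .  t=0,i=1
  [30] ####. => .  t=0,i=2
  [29] ###.# => #  t=0,i=11
  [28] ###.. => #  t=0,i=3
  [27] ##.## => .  t=0,i=8
  [26] ##.#. => .  t=1,i=8
  [25] ##..# => #  t=0,i=4
  [24] ##... => .  t=2,i=8
  [23] #.### => #  t=0,i=9
  [22] #.##. => #  t=1,i=6
  [21] #.#.# => .  t=1,i=9
  [20] #.#.. => .  t=3,i=6
  [19] #..## => .  t=0,i=5
  [18] #..#. => #  t=3,i=8
  [17] #...# => #  t=2,i=16
  [16] #.... => #  t=2,i=9
  [15] .#### => #  t=0,i=0
  [14] .###. => .  t=0,i=10
  [13] .##.# => #  t=0,i=7
  [12] .##.. => .  t=1,i=0
  [11] .#.## => .  t=1,i=12
  [10] .#.#. => .  t=1,i=10
  [9] .#..# => #  t=3,i=7
  [8] .#... => .  t=3,i=10
  [7] ..### => .  t=4,i=7
  [6] ..##. => #  t=0,i=6
  [5] ..#.# => .  t=2,i=18
  [4] ..#.. => #  t=3,i=9
  [3] ...## => .  t=2,i=12
  [2] ...#. => #  t=2,i=17
  [1] ....# => .  t=2,i=11
  [0] ..... => .  t=2,i=10
  bits 00110010110001111010001001010100 = 851944020

851944020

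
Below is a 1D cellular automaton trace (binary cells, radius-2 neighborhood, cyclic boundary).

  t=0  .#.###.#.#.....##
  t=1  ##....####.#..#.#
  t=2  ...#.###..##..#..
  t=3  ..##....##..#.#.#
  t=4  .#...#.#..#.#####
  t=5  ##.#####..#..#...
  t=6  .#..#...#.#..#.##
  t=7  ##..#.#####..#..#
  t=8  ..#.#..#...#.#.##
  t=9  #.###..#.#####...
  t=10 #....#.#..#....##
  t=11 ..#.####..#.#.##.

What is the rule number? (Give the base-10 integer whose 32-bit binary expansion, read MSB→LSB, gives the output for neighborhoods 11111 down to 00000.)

  nb #####: next=.  (t=4,i=14, bit31=0)
  nb ####.: next=.  (t=1,i=8, bit30=0)
  nb ###.#: next=.  (t=0,i=5, bit29=0)
  nb ###..: next=.  (t=1,i=1, bit28=0)
  nb ##.##: next=.  (t=5,i=2, bit27=0)
  nb ##.#.: next=#  (t=0,i=0, bit26=1)
  nb ##..#: next=#  (t=2,i=8, bit25=1)
  nb ##...: next=.  (t=1,i=2, bit24=0)
  nb #.###: next=.  (t=0,i=3, bit23=0)
  nb #.##.: next=.  (t=6,i=15, bit22=0)
  nb #.#.#: next=#  (t=0,i=1, bit21=1)
  nb #.#..: next=#  (t=0,i=9, bit20=1)
  nb #..##: next=#  (t=2,i=9, bit19=1)
  nb #..#.: next=.  (t=1,i=13, bit18=0)
  nb #...#: next=#  (t=4,i=3, bit17=1)
  nb #....: next=#  (t=0,i=11, bit16=1)
  nb .####: next=#  (t=1,i=7, bit15=1)
  nb .###.: next=.  (t=0,i=4, bit14=0)
  nb .##.#: next=#  (t=0,i=16, bit13=1)
  nb .##..: next=.  (t=2,i=11, bit12=0)
  nb .#.##: next=.  (t=0,i=2, bit11=0)
  nb .#.#.: next=#  (t=0,i=8, bit10=1)
  nb .#..#: next=.  (t=1,i=12, bit9=0)
  nb .#...: next=.  (t=0,i=10, bit8=0)
  nb ..###: next=#  (t=1,i=6, bit7=1)
  nb ..##.: next=.  (t=0,i=15, bit6=0)
  nb ..#.#: next=#  (t=1,i=14, bit5=1)
  nb ..#..: next=#  (t=2,i=14, bit4=1)
  nb ...##: next=#  (t=0,i=14, bit3=1)
  nb ...#.: next=#  (t=2,i=2, bit2=1)
  nb ....#: next=.  (t=0,i=13, bit1=0)
  nb .....: next=.  (t=0,i=12, bit0=0)
  bits 00000110001110111010010010111100 = 104572092

104572092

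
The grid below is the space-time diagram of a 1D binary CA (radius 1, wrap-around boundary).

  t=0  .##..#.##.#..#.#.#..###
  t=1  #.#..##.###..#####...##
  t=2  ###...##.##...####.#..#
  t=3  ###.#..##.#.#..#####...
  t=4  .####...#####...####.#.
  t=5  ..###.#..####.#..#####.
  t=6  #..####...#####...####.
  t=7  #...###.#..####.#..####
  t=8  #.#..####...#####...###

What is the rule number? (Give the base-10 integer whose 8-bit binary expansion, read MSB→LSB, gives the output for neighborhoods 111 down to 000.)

229

  [7] ### => #  t=0,i=21
  [6] ##. => #  t=0,i=2
  [5] #.# => #  t=0,i=0
  [4] #.. => .  t=0,i=3
  [3] .## => .  t=0,i=1
  [2] .#. => #  t=0,i=5
  [1] ..# => .  t=0,i=4
  [0] ... => #  t=1,i=19
  bits 11100101 = 229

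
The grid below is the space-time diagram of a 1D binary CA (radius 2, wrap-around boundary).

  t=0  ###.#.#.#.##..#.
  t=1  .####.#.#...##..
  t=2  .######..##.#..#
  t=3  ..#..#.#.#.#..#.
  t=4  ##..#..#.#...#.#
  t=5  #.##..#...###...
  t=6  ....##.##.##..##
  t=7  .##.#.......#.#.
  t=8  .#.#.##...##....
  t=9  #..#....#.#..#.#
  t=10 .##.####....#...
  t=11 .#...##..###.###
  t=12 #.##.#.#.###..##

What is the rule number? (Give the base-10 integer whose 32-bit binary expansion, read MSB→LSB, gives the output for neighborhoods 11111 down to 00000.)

  nb #####: next=.  (t=2,i=3, bit31=0)
  nb ####.: next=#  (t=1,i=3, bit30=1)
  nb ###.#: next=#  (t=0,i=2, bit29=1)
  nb ###..: next=.  (t=2,i=6, bit28=0)
  nb ##.##: next=.  (t=6,i=6, bit27=0)
  nb ##.#.: next=#  (t=0,i=3, bit26=1)
  nb ##..#: next=#  (t=0,i=12, bit25=1)
  nb ##...: next=.  (t=1,i=14, bit24=0)
  nb #.###: next=.  (t=0,i=0, bit23=0)
  nb #.##.: next=.  (t=0,i=10, bit22=0)
  nb #.#.#: next=#  (t=0,i=4, bit21=1)
  nb #.#..: next=.  (t=1,i=8, bit20=0)
  nb #..##: next=.  (t=2,i=8, bit19=0)
  nb #..#.: next=#  (t=0,i=13, bit18=1)
  nb #...#: next=#  (t=1,i=10, bit17=1)
  nb #....: next=#  (t=6,i=1, bit16=1)
  nb .####: next=#  (t=1,i=2, bit15=1)
  nb .###.: next=#  (t=0,i=1, bit14=1)
  nb .##.#: next=.  (t=2,i=10, bit13=0)
  nb .##..: next=.  (t=0,i=11, bit12=0)
  nb .#.##: next=.  (t=0,i=9, bit11=0)
  nb .#.#.: next=.  (t=0,i=5, bit10=0)
  nb .#..#: next=.  (t=2,i=13, bit9=0)
  nb .#...: next=#  (t=1,i=9, bit8=1)
  nb ..###: next=#  (t=1,i=1, bit7=1)
  nb ..##.: next=#  (t=1,i=12, bit6=1)
  nb ..#.#: next=.  (t=0,i=14, bit5=0)
  nb ..#..: next=.  (t=3,i=2, bit4=0)
  nb ...##: next=.  (t=1,i=0, bit3=0)
  nb ...#.: next=#  (t=3,i=1, bit2=1)
  nb ....#: next=#  (t=6,i=2, bit1=1)
  nb .....: next=.  (t=7,i=7, bit0=0)
  bits 01100110001001111100000111000110 = 1713881542

1713881542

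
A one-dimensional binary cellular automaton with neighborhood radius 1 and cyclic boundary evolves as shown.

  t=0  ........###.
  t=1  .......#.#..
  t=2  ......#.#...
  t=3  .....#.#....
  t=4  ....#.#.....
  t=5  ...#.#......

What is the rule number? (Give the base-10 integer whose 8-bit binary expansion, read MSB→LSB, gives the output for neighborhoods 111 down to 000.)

162

  [7] ### => #  t=0,i=9
  [6] ##. => .  t=0,i=10
  [5] #.# => #  t=1,i=8
  [4] #.. => .  t=0,i=11
  [3] .## => .  t=0,i=8
  [2] .#. => .  t=1,i=7
  [1] ..# => #  t=0,i=7
  [0] ... => .  t=0,i=0
  bits 10100010 = 162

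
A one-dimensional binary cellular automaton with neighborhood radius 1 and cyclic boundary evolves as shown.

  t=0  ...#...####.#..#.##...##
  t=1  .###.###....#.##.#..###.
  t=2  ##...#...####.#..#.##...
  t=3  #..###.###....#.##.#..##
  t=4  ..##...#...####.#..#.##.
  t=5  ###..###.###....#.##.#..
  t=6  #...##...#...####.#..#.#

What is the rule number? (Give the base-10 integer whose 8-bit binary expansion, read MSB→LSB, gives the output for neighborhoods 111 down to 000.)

15

  nb ###: next=.  (t=0,i=8, bit7=0)
  nb ##.: next=.  (t=0,i=10, bit6=0)
  nb #.#: next=.  (t=0,i=11, bit5=0)
  nb #..: next=.  (t=0,i=0, bit4=0)
  nb .##: next=#  (t=0,i=7, bit3=1)
  nb .#.: next=#  (t=0,i=3, bit2=1)
  nb ..#: next=#  (t=0,i=2, bit1=1)
  nb ...: next=#  (t=0,i=1, bit0=1)
  bits 00001111 = 15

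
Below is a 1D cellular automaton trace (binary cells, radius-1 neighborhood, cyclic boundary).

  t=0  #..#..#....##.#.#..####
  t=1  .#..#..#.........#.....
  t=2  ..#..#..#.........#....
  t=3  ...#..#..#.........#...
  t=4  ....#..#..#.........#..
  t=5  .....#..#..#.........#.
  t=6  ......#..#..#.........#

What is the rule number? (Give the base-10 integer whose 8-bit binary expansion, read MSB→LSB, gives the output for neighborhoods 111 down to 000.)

  ###|.  b7=0 t=0,i=20
  ##.|.  b6=0 t=0,i=0
  #.#|.  b5=0 t=0,i=13
  #..|#  b4=1 t=0,i=1
  .##|.  b3=0 t=0,i=11
  .#.|.  b2=0 t=0,i=3
  ..#|.  b1=0 t=0,i=2
  ...|.  b0=0 t=0,i=8
  bits 00010000 = 16

16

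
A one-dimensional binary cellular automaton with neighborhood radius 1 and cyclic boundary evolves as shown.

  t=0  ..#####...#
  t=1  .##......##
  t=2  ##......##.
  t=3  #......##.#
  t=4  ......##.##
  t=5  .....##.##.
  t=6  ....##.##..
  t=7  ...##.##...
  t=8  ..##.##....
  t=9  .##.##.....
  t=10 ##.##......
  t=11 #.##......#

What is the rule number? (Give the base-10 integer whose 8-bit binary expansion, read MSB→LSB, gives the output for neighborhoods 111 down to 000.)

46

  [7] ### => .  t=0,i=3
  [6] ##. => .  t=0,i=6
  [5] #.# => #  t=1,i=0
  [4] #.. => .  t=0,i=0
  [3] .## => #  t=0,i=2
  [2] .#. => #  t=0,i=10
  [1] ..# => #  t=0,i=1
  [0] ... => .  t=0,i=8
  bits 00101110 = 46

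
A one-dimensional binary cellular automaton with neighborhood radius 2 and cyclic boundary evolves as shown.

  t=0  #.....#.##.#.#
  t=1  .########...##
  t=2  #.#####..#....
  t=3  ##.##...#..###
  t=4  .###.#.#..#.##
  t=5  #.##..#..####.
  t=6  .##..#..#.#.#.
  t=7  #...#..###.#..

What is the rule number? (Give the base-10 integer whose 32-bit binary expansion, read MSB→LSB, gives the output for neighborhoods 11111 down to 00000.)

2840448039

  #####|#  b31=1 t=1,i=3
  ####.|.  b30=0 t=1,i=7
  ###.#|#  b29=1 t=3,i=1
  ###..|.  b28=0 t=1,i=8
  ##.##|#  b27=1 t=1,i=0
  ##.#.|.  b26=0 t=0,i=10
  ##..#|.  b25=0 t=2,i=7
  ##...|#  b24=1 t=0,i=1
  #.###|.  b23=0 t=1,i=1
  #.##.|#  b22=1 t=0,i=8
  #.#.#|.  b21=0 t=0,i=11
  #.#..|.  b20=0 t=4,i=7
  #..##|#  b19=1 t=3,i=10
  #..#.|#  b18=1 t=2,i=8
  #...#|.  b17=0 t=1,i=10
  #....|#  b16=1 t=0,i=2
  .####|#  b15=1 t=1,i=2
  .###.|#  b14=1 t=4,i=2
  .##.#|.  b13=0 t=0,i=9
  .##..|.  b12=0 t=0,i=0
  .#.##|#  b11=1 t=0,i=7
  .#.#.|#  b10=1 t=4,i=6
  .#..#|.  b9=0 t=3,i=9
  .#...|.  b8=0 t=2,i=10
  ..###|.  b7=0 t=3,i=11
  ..##.|.  b6=0 t=1,i=12
  ..#.#|#  b5=1 t=0,i=6
  ..#..|.  b4=0 t=2,i=9
  ...##|.  b3=0 t=1,i=11
  ...#.|#  b2=1 t=0,i=5
  ....#|#  b1=1 t=0,i=4
  .....|#  b0=1 t=0,i=3
  bits 10101001010011011100110000100111 = 2840448039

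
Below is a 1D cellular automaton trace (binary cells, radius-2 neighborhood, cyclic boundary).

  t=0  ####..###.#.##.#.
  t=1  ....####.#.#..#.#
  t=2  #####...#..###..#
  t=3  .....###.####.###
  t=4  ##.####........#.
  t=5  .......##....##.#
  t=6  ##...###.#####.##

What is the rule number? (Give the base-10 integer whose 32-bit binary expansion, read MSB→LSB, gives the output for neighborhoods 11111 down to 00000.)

  ##### -> .   bit 31 = 0  t=2,i=1
  ####. -> .   bit 30 = 0  t=0,i=2
  ###.# -> .   bit 29 = 0  t=0,i=8
  ###.. -> .   bit 28 = 0  t=0,i=3
  ##.## -> .   bit 27 = 0  t=3,i=8
  ##.#. -> #   bit 26 = 1  t=0,i=9
  ##..# -> #   bit 25 = 1  t=0,i=4
  ##... -> #   bit 24 = 1  t=2,i=5
  #.### -> .   bit 23 = 0  t=0,i=0
  #.##. -> .   bit 22 = 0  t=0,i=12
  #.#.# -> .   bit 21 = 0  t=0,i=10
  #.#.. -> #   bit 20 = 1  t=1,i=11
  #..## -> #   bit 19 = 1  t=0,i=5
  #..#. -> #   bit 18 = 1  t=1,i=13
  #...# -> #   bit 17 = 1  t=2,i=6
  #.... -> #   bit 16 = 1  t=1,i=1
  .#### -> .   bit 15 = 0  t=0,i=1
  .###. -> #   bit 14 = 1  t=0,i=7
  .##.# -> .   bit 13 = 0  t=0,i=13
  .##.. -> .   bit 12 = 0  t=5,i=8
  .#.## -> #   bit 11 = 1  t=0,i=11
  .#.#. -> .   bit 10 = 0  t=1,i=10
  .#..# -> #   bit 9 = 1  t=1,i=12
  .#... -> #   bit 8 = 1  t=1,i=0
  ..### -> #   bit 7 = 1  t=0,i=6
  ..##. -> #   bit 6 = 1  t=5,i=7
  ..#.# -> .   bit 5 = 0  t=1,i=14
  ..#.. -> .   bit 4 = 0  t=2,i=8
  ...## -> #   bit 3 = 1  t=1,i=3
  ...#. -> #   bit 2 = 1  t=2,i=7
  ....# -> #   bit 1 = 1  t=1,i=2
  ..... -> .   bit 0 = 0  t=3,i=2
  bits 00000111000111110100101111001110 = 119491534

119491534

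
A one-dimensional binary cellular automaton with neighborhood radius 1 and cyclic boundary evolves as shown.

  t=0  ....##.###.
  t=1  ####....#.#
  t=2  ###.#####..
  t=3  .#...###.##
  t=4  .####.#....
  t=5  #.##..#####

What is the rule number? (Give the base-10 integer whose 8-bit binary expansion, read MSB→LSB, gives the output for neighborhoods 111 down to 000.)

  [7] ### => #  t=0,i=8
  [6] ##. => .  t=0,i=5
  [5] #.# => .  t=0,i=6
  [4] #.. => #  t=0,i=10
  [3] .## => .  t=0,i=4
  [2] .#. => #  t=1,i=8
  [1] ..# => #  t=0,i=3
  [0] ... => #  t=0,i=0
  bits 10010111 = 151

151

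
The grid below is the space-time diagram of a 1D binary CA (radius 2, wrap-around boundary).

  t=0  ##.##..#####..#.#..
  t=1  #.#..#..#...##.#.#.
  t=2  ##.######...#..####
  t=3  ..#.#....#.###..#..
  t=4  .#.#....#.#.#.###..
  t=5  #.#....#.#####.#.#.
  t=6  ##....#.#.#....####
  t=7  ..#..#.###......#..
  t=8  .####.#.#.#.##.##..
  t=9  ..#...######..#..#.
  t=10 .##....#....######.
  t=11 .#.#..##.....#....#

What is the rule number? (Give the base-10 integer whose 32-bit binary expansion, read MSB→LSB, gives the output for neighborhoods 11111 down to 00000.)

  ##### -> .   bit 31 = 0  t=0,i=9
  ####. -> .   bit 30 = 0  t=0,i=10
  ###.# -> .   bit 29 = 0  t=2,i=1
  ###.. -> .   bit 28 = 0  t=0,i=11
  ##.## -> #   bit 27 = 1  t=0,i=2
  ##.#. -> .   bit 26 = 0  t=1,i=14
  ##..# -> #   bit 25 = 1  t=0,i=5
  ##... -> #   bit 24 = 1  t=2,i=9
  #.### -> .   bit 23 = 0  t=2,i=3
  #.##. -> .   bit 22 = 0  t=0,i=3
  #.#.# -> #   bit 21 = 1  t=1,i=0
  #.#.. -> .   bit 20 = 0  t=0,i=16
  #..## -> .   bit 19 = 0  t=0,i=6
  #..#. -> #   bit 18 = 1  t=0,i=13
  #...# -> .   bit 17 = 0  t=1,i=10
  #.... -> .   bit 16 = 0  t=3,i=6
  .#### -> #   bit 15 = 1  t=0,i=8
  .###. -> #   bit 14 = 1  t=3,i=12
  .##.# -> .   bit 13 = 0  t=0,i=1
  .##.. -> .   bit 12 = 0  t=0,i=4
  .#.## -> #   bit 11 = 1  t=3,i=10
  .#.#. -> #   bit 10 = 1  t=0,i=15
  .#..# -> #   bit 9 = 1  t=0,i=17
  .#... -> .   bit 8 = 0  t=1,i=9
  ..### -> .   bit 7 = 0  t=0,i=7
  ..##. -> #   bit 6 = 1  t=0,i=0
  ..#.# -> .   bit 5 = 0  t=0,i=14
  ..#.. -> #   bit 4 = 1  t=1,i=5
  ...## -> .   bit 3 = 0  t=1,i=11
  ...#. -> #   bit 2 = 1  t=2,i=11
  ....# -> .   bit 1 = 0  t=3,i=0
  ..... -> #   bit 0 = 1  t=7,i=12
  bits 00001011001001001100111001010101 = 186961493

186961493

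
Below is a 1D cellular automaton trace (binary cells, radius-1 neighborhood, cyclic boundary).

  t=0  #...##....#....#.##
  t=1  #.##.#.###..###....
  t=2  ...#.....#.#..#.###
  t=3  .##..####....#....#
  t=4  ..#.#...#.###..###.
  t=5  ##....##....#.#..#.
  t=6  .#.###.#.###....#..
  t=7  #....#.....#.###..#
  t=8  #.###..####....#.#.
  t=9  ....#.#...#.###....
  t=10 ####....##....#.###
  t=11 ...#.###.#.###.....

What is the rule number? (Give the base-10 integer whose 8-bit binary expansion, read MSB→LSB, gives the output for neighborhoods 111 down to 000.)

67

  nb ###: next=.  (t=0,i=18, bit7=0)
  nb ##.: next=#  (t=0,i=0, bit6=1)
  nb #.#: next=.  (t=0,i=16, bit5=0)
  nb #..: next=.  (t=0,i=1, bit4=0)
  nb .##: next=.  (t=0,i=4, bit3=0)
  nb .#.: next=.  (t=0,i=10, bit2=0)
  nb ..#: next=#  (t=0,i=3, bit1=1)
  nb ...: next=#  (t=0,i=2, bit0=1)
  bits 01000011 = 67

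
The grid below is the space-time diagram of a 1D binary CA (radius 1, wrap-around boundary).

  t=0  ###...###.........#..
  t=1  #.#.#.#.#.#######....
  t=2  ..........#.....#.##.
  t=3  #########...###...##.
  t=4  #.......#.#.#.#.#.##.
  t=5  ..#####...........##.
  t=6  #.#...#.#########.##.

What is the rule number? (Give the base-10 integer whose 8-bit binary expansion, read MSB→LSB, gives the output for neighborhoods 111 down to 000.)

73

  ###|.  b7=0 t=0,i=1
  ##.|#  b6=1 t=0,i=2
  #.#|.  b5=0 t=1,i=1
  #..|.  b4=0 t=0,i=3
  .##|#  b3=1 t=0,i=0
  .#.|.  b2=0 t=0,i=18
  ..#|.  b1=0 t=0,i=5
  ...|#  b0=1 t=0,i=4
  bits 01001001 = 73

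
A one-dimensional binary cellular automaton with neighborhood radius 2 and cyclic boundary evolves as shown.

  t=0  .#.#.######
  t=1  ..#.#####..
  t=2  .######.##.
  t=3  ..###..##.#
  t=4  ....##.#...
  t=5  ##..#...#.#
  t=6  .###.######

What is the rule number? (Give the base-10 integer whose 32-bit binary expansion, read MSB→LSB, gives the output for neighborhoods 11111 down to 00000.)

2613480805

  [31] ##### => #  t=0,i=7
  [30] ####. => .  t=0,i=9
  [29] ###.# => .  t=0,i=10
  [28] ###.. => #  t=1,i=8
  [27] ##.## => #  t=2,i=7
  [26] ##.#. => .  t=0,i=0
  [25] ##..# => #  t=2,i=10
  [24] ##... => #  t=1,i=9
  [23] #.### => #  t=0,i=5
  [22] #.##. => #  t=2,i=8
  [21] #.#.# => .  t=0,i=1
  [20] #.#.. => .  t=3,i=10
  [19] #..## => .  t=2,i=0
  [18] #..#. => #  t=5,i=3
  [17] #...# => #  t=5,i=6
  [16] #.... => .  t=1,i=10
  [15] .#### => #  t=0,i=6
  [14] .###. => .  t=3,i=3
  [13] .##.# => .  t=3,i=8
  [12] .##.. => .  t=2,i=9
  [11] .#.## => #  t=0,i=4
  [10] .#.#. => #  t=0,i=2
  [9] .#..# => .  t=3,i=0
  [8] .#... => #  t=4,i=8
  [7] ..### => .  t=2,i=1
  [6] ..##. => #  t=3,i=7
  [5] ..#.# => #  t=1,i=2
  [4] ..#.. => .  t=5,i=4
  [3] ...## => .  t=4,i=3
  [2] ...#. => #  t=1,i=1
  [1] ....# => .  t=1,i=0
  [0] ..... => #  t=4,i=0
  bits 10011011110001101000110101100101 = 2613480805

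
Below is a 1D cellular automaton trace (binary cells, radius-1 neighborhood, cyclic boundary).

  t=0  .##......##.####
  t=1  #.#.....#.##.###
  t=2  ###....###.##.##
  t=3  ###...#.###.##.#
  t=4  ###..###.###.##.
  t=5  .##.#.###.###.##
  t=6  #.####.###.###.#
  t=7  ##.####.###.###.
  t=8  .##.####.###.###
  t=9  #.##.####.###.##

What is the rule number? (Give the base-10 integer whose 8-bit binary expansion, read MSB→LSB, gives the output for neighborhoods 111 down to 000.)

230

  nb ###: next=#  (t=0,i=13, bit7=1)
  nb ##.: next=#  (t=0,i=2, bit6=1)
  nb #.#: next=#  (t=0,i=0, bit5=1)
  nb #..: next=.  (t=0,i=3, bit4=0)
  nb .##: next=.  (t=0,i=1, bit3=0)
  nb .#.: next=#  (t=1,i=2, bit2=1)
  nb ..#: next=#  (t=0,i=8, bit1=1)
  nb ...: next=.  (t=0,i=4, bit0=0)
  bits 11100110 = 230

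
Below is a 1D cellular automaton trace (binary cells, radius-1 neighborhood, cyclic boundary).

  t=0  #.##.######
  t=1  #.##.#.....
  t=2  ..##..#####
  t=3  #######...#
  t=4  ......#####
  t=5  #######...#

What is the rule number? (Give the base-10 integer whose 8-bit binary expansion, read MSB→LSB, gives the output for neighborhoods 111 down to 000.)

91

  ###|.  b7=0 t=0,i=6
  ##.|#  b6=1 t=0,i=0
  #.#|.  b5=0 t=0,i=1
  #..|#  b4=1 t=1,i=6
  .##|#  b3=1 t=0,i=2
  .#.|.  b2=0 t=1,i=0
  ..#|#  b1=1 t=1,i=10
  ...|#  b0=1 t=1,i=7
  bits 01011011 = 91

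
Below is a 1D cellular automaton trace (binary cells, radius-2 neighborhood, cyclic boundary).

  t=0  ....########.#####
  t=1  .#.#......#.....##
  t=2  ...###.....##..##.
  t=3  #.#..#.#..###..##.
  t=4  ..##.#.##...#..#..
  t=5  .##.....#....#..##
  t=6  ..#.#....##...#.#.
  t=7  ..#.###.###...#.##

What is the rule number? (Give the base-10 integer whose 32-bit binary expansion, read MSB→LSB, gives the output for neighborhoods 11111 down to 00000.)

1343296360

  #####|.  b31=0 t=0,i=6
  ####.|#  b30=1 t=0,i=10
  ###.#|.  b29=0 t=0,i=11
  ###..|#  b28=1 t=0,i=17
  ##.##|.  b27=0 t=0,i=12
  ##.#.|.  b26=0 t=1,i=0
  ##..#|.  b25=0 t=2,i=13
  ##...|.  b24=0 t=0,i=0
  #.###|.  b23=0 t=0,i=13
  #.##.|.  b22=0 t=4,i=7
  #.#.#|.  b21=0 t=1,i=1
  #.#..|#  b20=1 t=1,i=3
  #..##|.  b19=0 t=2,i=14
  #..#.|.  b18=0 t=3,i=4
  #...#|.  b17=0 t=4,i=10
  #....|#  b16=1 t=0,i=1
  .####|.  b15=0 t=0,i=5
  .###.|.  b14=0 t=2,i=4
  .##.#|.  b13=0 t=1,i=17
  .##..|#  b12=1 t=2,i=12
  .#.##|.  b11=0 t=4,i=6
  .#.#.|.  b10=0 t=1,i=2
  .#..#|#  b9=1 t=3,i=3
  .#...|#  b8=1 t=1,i=4
  ..###|.  b7=0 t=0,i=4
  ..##.|#  b6=1 t=1,i=16
  ..#.#|#  b5=1 t=3,i=5
  ..#..|.  b4=0 t=1,i=10
  ...##|#  b3=1 t=0,i=3
  ...#.|.  b2=0 t=1,i=9
  ....#|.  b1=0 t=0,i=2
  .....|.  b0=0 t=1,i=6
  bits 01010000000100010001001101101000 = 1343296360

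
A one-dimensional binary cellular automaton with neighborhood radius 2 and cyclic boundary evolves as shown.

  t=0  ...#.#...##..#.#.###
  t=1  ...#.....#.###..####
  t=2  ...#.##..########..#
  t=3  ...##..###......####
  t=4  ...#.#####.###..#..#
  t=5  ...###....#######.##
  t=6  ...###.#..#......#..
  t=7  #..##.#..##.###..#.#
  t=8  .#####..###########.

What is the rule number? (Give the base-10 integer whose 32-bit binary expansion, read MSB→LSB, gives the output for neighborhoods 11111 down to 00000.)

  ##### -> .   bit 31 = 0  t=2,i=11
  ####. -> .   bit 30 = 0  t=1,i=18
  ###.# -> .   bit 29 = 0  t=4,i=9
  ###.. -> #   bit 28 = 1  t=0,i=19
  ##.## -> #   bit 27 = 1  t=4,i=10
  ##.#. -> #   bit 26 = 1  t=6,i=6
  ##..# -> #   bit 25 = 1  t=0,i=11
  ##... -> .   bit 24 = 0  t=0,i=0
  #.### -> #   bit 23 = 1  t=0,i=17
  #.##. -> .   bit 22 = 0  t=2,i=5
  #.#.# -> .   bit 21 = 0  t=0,i=15
  #.#.. -> .   bit 20 = 0  t=0,i=5
  #..## -> #   bit 19 = 1  t=1,i=15
  #..#. -> #   bit 18 = 1  t=0,i=12
  #...# -> .   bit 17 = 0  t=0,i=1
  #.... -> #   bit 16 = 1  t=1,i=5
  .#### -> .   bit 15 = 0  t=1,i=17
  .###. -> #   bit 14 = 1  t=0,i=18
  .##.# -> #   bit 13 = 1  t=7,i=4
  .##.. -> .   bit 12 = 0  t=0,i=10
  .#.## -> #   bit 11 = 1  t=0,i=16
  .#.#. -> .   bit 10 = 0  t=0,i=4
  .#..# -> .   bit 9 = 0  t=4,i=17
  .#... -> .   bit 8 = 0  t=0,i=6
  ..### -> #   bit 7 = 1  t=1,i=16
  ..##. -> #   bit 6 = 1  t=0,i=9
  ..#.# -> #   bit 5 = 1  t=0,i=3
  ..#.. -> #   bit 4 = 1  t=1,i=3
  ...## -> .   bit 3 = 0  t=0,i=8
  ...#. -> .   bit 2 = 0  t=0,i=2
  ....# -> .   bit 1 = 0  t=1,i=7
  ..... -> #   bit 0 = 1  t=1,i=6
  bits 00011110100011010110100011110001 = 512583921

512583921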